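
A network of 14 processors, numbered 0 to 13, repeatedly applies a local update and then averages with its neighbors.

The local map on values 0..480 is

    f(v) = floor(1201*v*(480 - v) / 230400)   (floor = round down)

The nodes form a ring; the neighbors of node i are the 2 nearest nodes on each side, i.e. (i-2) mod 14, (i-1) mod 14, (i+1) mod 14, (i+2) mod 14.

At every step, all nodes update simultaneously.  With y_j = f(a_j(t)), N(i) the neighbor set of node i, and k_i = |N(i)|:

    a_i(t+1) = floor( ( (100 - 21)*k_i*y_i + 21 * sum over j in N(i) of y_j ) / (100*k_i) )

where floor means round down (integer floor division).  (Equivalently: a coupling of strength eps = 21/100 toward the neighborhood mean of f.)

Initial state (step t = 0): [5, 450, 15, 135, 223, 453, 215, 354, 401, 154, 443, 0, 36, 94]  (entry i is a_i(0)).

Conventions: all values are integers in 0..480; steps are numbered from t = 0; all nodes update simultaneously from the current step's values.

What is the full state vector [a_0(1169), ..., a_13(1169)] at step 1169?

Answer: [288, 288, 288, 288, 288, 288, 288, 288, 288, 288, 288, 288, 288, 288]
Key observation: The state at step 8, [288, 288, 288, 288, 288, 288, 288, 288, 288, 288, 288, 288, 288, 288], reappears at step 9: the system is in a cycle of period 1 from step 8 on.  Therefore the state at step 1169 equals the state at step 8 + ((1169 - 8) mod 1) = 8, which is [288, 288, 288, 288, 288, 288, 288, 288, 288, 288, 288, 288, 288, 288].

Derivation:
t=0: [5, 450, 15, 135, 223, 453, 215, 354, 401, 154, 443, 0, 36, 94]
t=1: [29, 80, 61, 215, 268, 105, 273, 224, 176, 231, 93, 32, 80, 157]
t=2: [91, 171, 148, 275, 282, 224, 288, 291, 276, 280, 190, 106, 162, 233]
t=3: [203, 271, 256, 290, 289, 296, 288, 287, 291, 286, 282, 222, 262, 285]
t=4: [293, 294, 296, 287, 287, 283, 287, 287, 286, 289, 291, 296, 296, 290]
t=5: [284, 285, 283, 287, 287, 289, 288, 288, 288, 286, 285, 283, 283, 286]
t=6: [289, 289, 289, 288, 288, 287, 287, 288, 288, 288, 289, 289, 289, 289]
t=7: [287, 287, 287, 287, 287, 288, 288, 288, 287, 287, 287, 287, 287, 287]
t=8: [288, 288, 288, 288, 288, 288, 288, 288, 288, 288, 288, 288, 288, 288]
t=9: [288, 288, 288, 288, 288, 288, 288, 288, 288, 288, 288, 288, 288, 288]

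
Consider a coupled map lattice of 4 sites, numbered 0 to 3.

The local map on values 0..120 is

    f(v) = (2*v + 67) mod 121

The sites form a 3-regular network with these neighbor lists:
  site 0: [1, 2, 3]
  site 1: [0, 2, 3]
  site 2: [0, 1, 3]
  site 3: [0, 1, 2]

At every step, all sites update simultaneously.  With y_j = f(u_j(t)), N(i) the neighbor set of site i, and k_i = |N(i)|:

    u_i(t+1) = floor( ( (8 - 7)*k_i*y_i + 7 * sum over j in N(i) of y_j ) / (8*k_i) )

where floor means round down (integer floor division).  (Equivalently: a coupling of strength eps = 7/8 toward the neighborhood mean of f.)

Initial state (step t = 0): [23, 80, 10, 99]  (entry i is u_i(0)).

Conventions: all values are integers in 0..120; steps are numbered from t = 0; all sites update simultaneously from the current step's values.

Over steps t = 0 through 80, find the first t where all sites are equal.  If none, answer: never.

Answer: 6
Key observation: Synchronization is absorbing here: once all sites are equal they stay equal, and step 6 is the first all-equal step.

Derivation:
t=0: [23, 80, 10, 99]  (not all equal)
t=1: [77, 78, 81, 92]  (not all equal)
t=2: [76, 76, 75, 91]  (not all equal)
t=3: [70, 70, 71, 86]  (not all equal)
t=4: [95, 95, 95, 90]  (not all equal)
t=5: [12, 12, 12, 13]  (not all equal)
t=6: [91, 91, 91, 91]  (all equal)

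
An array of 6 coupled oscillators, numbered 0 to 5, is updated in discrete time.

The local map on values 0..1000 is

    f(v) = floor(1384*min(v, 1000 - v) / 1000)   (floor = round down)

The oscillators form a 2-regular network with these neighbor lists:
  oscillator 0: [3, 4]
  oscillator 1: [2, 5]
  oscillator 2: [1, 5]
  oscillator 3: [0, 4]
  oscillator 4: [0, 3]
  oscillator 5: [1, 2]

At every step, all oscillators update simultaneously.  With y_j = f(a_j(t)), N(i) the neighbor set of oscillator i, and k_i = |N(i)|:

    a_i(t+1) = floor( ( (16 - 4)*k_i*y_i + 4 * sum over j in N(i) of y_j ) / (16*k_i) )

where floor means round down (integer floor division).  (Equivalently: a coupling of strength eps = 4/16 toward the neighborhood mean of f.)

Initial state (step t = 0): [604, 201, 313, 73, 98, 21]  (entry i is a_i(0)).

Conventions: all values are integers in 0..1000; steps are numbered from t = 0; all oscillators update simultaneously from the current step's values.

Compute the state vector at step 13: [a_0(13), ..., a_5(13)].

Answer: [668, 488, 498, 664, 659, 493]

Derivation:
t=0: [604, 201, 313, 73, 98, 21]
t=1: [440, 266, 363, 161, 182, 110]
t=2: [515, 357, 441, 273, 292, 222]
t=3: [600, 485, 557, 417, 434, 368]
t=4: [561, 643, 607, 576, 591, 542]
t=5: [599, 517, 548, 586, 573, 604]
t=6: [560, 647, 620, 572, 583, 572]
t=7: [602, 505, 528, 592, 582, 570]
t=8: [555, 669, 649, 564, 572, 613]
t=9: [610, 471, 487, 603, 596, 519]
t=10: [542, 655, 670, 549, 555, 664]
t=11: [629, 472, 459, 624, 618, 465]
t=12: [515, 649, 638, 520, 525, 643]
t=13: [668, 488, 498, 664, 659, 493]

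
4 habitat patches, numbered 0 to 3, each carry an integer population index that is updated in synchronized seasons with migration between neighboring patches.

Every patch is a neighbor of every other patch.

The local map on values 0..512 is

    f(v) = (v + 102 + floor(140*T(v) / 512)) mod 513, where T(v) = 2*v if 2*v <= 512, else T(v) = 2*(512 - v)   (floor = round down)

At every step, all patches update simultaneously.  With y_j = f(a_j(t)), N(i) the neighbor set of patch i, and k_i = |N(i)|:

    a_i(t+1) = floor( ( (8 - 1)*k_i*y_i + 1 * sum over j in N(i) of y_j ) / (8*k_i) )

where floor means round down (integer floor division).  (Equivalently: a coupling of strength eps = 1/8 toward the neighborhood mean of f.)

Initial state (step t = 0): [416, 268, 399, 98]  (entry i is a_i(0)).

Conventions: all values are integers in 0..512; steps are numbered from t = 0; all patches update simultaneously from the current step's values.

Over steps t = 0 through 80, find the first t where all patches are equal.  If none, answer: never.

Answer: never
Key observation: The state at step 16 reappears at step 19 — the system is in a cycle of period 3 from step 16 on.  No step 0..19 is synchronized, and the cycle repeats forever, so no step up to 80 (or ever) has all patches equal.

Derivation:
t=0: [416, 268, 399, 98]  (not all equal)
t=1: [83, 455, 76, 246]  (not all equal)
t=2: [233, 104, 224, 443]  (not all equal)
t=3: [436, 270, 425, 109]  (not all equal)
t=4: [92, 457, 88, 262]  (not all equal)
t=5: [247, 107, 242, 460]  (not all equal)
t=6: [457, 276, 451, 118]  (not all equal)
t=7: [102, 461, 100, 275]  (not all equal)
t=8: [261, 109, 259, 467]  (not all equal)
t=9: [472, 281, 472, 122]  (not all equal)
t=10: [108, 464, 108, 281]  (not all equal)
t=11: [271, 112, 271, 471]  (not all equal)
t=12: [476, 286, 476, 125]  (not all equal)
t=13: [110, 466, 110, 286]  (not all equal)
t=14: [273, 113, 273, 473]  (not all equal)
t=15: [477, 287, 477, 126]  (not all equal)
t=16: [111, 467, 111, 287]  (not all equal)
t=17: [274, 114, 274, 474]  (not all equal)
t=18: [478, 288, 478, 126]  (not all equal)
t=19: [111, 467, 111, 287]  (not all equal)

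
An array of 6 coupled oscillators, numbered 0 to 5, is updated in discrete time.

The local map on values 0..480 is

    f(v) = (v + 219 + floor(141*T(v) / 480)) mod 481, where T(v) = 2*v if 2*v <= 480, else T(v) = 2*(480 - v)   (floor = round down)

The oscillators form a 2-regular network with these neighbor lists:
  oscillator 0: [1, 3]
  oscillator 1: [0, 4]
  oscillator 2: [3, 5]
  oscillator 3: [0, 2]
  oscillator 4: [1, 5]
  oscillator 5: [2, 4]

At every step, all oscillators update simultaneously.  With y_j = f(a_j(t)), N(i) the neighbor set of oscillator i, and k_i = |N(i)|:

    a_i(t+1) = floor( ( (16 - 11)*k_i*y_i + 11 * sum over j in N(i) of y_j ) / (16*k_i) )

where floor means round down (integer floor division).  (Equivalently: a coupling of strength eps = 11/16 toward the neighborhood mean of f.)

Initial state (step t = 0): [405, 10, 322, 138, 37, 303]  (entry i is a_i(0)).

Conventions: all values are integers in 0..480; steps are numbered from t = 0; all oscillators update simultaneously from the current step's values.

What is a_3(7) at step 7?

Simulating step by step:
t=0: [405, 10, 322, 138, 37, 303]
t=1: [289, 232, 247, 253, 216, 192]
t=2: [122, 108, 94, 128, 75, 82]
t=3: [407, 379, 380, 400, 359, 351]
t=4: [182, 177, 174, 182, 169, 169]
t=5: [23, 16, 15, 21, 10, 8]
t=6: [250, 244, 241, 249, 236, 235]
t=7: [121, 118, 117, 121, 114, 114]

Answer: a_3(7) = 121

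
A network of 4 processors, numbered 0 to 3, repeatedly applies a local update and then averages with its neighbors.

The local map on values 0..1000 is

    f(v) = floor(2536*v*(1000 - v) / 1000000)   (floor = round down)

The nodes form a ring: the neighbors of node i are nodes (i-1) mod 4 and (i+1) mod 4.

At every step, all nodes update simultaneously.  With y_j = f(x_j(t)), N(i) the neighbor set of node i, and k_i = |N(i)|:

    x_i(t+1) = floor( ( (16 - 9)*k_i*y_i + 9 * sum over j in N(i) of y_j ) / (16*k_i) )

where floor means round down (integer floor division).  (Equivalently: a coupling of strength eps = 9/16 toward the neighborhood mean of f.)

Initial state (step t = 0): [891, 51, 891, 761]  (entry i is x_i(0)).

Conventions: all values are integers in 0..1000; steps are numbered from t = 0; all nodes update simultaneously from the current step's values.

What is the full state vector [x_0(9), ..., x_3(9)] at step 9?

Answer: [606, 606, 606, 606]

Derivation:
t=0: [891, 51, 891, 761]
t=1: [271, 191, 271, 340]
t=2: [489, 452, 489, 530]
t=3: [631, 630, 631, 632]
t=4: [590, 590, 590, 589]
t=5: [613, 613, 613, 613]
t=6: [601, 601, 601, 601]
t=7: [608, 608, 608, 608]
t=8: [604, 604, 604, 604]
t=9: [606, 606, 606, 606]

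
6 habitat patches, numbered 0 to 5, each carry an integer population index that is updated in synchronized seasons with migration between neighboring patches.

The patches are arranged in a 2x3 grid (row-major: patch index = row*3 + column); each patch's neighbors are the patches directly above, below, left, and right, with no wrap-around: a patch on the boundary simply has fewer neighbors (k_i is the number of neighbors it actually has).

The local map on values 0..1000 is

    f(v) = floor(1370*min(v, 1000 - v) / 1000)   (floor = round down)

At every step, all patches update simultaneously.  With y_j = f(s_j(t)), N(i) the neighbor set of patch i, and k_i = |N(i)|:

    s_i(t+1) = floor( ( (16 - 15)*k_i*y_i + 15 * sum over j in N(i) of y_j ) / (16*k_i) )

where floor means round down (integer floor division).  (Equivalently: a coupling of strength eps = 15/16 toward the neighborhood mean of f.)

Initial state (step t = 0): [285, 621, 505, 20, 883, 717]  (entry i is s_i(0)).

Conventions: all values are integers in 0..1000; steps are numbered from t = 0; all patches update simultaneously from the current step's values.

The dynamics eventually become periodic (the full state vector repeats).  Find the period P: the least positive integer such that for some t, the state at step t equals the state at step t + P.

Simulating step by step:
t=0: [285, 621, 505, 20, 883, 717]
t=1: [280, 416, 467, 259, 301, 417]
t=2: [456, 483, 574, 394, 492, 528]
t=3: [601, 629, 649, 642, 619, 629]
t=4: [501, 515, 506, 530, 503, 500]
t=5: [655, 678, 674, 679, 665, 678]
t=6: [442, 457, 441, 463, 441, 451]
t=7: [628, 605, 620, 606, 624, 604]
t=8: [538, 516, 540, 513, 539, 519]
t=9: [662, 633, 658, 633, 660, 632]
t=10: [499, 467, 500, 466, 500, 468]
t=11: [641, 681, 642, 681, 642, 682]
t=12: [440, 487, 439, 487, 439, 486]
t=13: [662, 605, 661, 605, 662, 605]
t=14: [536, 468, 536, 467, 536, 468]
t=15: [639, 635, 640, 635, 640, 635]
t=16: [499, 493, 499, 493, 499, 493]
t=17: [675, 682, 675, 682, 675, 682]
t=18: [435, 444, 435, 444, 435, 444]
t=19: [607, 595, 607, 595, 607, 595]
t=20: [553, 539, 553, 539, 553, 539]
t=21: [629, 613, 629, 613, 629, 613]
t=22: [528, 509, 528, 509, 528, 509]
t=23: [670, 647, 670, 647, 670, 647]
t=24: [481, 453, 481, 453, 481, 453]
t=25: [622, 655, 622, 655, 622, 655]
t=26: [474, 514, 474, 514, 474, 514]
t=27: [664, 650, 664, 650, 664, 650]
t=28: [477, 461, 477, 461, 477, 461]
t=29: [632, 651, 632, 651, 632, 651]
t=30: [479, 502, 479, 502, 479, 502]
t=31: [680, 657, 680, 657, 680, 657]
t=32: [467, 439, 467, 439, 467, 439]
t=33: [603, 636, 603, 636, 603, 636]
t=34: [500, 540, 500, 540, 500, 540]
t=35: [633, 681, 633, 681, 633, 681]
t=36: [441, 497, 441, 497, 441, 497]
t=37: [675, 608, 675, 608, 675, 608]
t=38: [531, 450, 531, 450, 531, 450]
t=39: [617, 640, 617, 640, 617, 640]
t=40: [494, 522, 494, 522, 494, 522]
t=41: [655, 674, 655, 674, 655, 674]
t=42: [447, 470, 447, 470, 447, 470]
t=43: [641, 613, 641, 613, 641, 613]
t=44: [527, 493, 527, 493, 527, 493]
t=45: [673, 649, 673, 649, 673, 649]
t=46: [477, 449, 477, 449, 477, 449]
t=47: [617, 650, 617, 650, 617, 650]
t=48: [481, 521, 481, 521, 481, 521]
t=49: [656, 657, 656, 657, 656, 657]
t=50: [469, 470, 469, 470, 469, 470]
t=51: [642, 642, 642, 642, 642, 642]
t=52: [490, 490, 490, 490, 490, 490]
t=53: [671, 671, 671, 671, 671, 671]
t=54: [450, 450, 450, 450, 450, 450]
t=55: [616, 616, 616, 616, 616, 616]
t=56: [526, 526, 526, 526, 526, 526]
t=57: [649, 649, 649, 649, 649, 649]
t=58: [480, 480, 480, 480, 480, 480]
t=59: [657, 657, 657, 657, 657, 657]
t=60: [469, 469, 469, 469, 469, 469]
t=61: [642, 642, 642, 642, 642, 642]

Answer: 10
Key observation: The state at step 51, [642, 642, 642, 642, 642, 642], reappears at step 61 — and no state repeats earlier — so the cycle the system enters has period 10.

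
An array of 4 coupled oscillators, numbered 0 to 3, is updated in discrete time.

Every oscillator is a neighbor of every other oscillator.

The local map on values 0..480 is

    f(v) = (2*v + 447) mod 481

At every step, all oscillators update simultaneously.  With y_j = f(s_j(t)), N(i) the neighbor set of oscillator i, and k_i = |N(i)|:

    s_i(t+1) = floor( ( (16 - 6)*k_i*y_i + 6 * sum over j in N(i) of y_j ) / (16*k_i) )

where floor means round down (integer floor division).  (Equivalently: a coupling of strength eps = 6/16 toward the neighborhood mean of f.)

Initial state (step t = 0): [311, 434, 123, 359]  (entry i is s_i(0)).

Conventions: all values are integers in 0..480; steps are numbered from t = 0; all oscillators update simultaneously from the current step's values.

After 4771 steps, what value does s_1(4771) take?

Simulating step by step:
t=0: [311, 434, 123, 359]
t=1: [162, 285, 215, 210]
t=2: [285, 168, 338, 333]
t=3: [111, 234, 164, 159]
t=4: [244, 367, 297, 292]
t=5: [329, 212, 142, 137]
t=6: [199, 322, 252, 247]
t=7: [359, 242, 412, 407]
t=8: [259, 382, 312, 307]
t=9: [59, 182, 112, 107]
t=10: [140, 263, 193, 188]
t=11: [241, 124, 294, 289]
t=12: [323, 206, 136, 131]
t=13: [187, 310, 240, 235]
t=14: [335, 218, 388, 383]
t=15: [211, 334, 264, 259]
t=16: [263, 146, 76, 71]
t=17: [67, 190, 120, 115]
t=18: [156, 279, 209, 204]
t=19: [273, 156, 326, 321]
t=20: [87, 210, 140, 135]
t=21: [196, 319, 249, 244]
t=22: [353, 236, 406, 401]
t=23: [247, 370, 300, 295]
t=24: [335, 218, 148, 143]
t=25: [211, 334, 264, 259]

Answer: s_1(4771) = 319
Key observation: The state at step 15, [211, 334, 264, 259], reappears at step 25: the system is in a cycle of period 10 from step 15 on.  Therefore the state at step 4771 equals the state at step 15 + ((4771 - 15) mod 10) = 21, which is [196, 319, 249, 244].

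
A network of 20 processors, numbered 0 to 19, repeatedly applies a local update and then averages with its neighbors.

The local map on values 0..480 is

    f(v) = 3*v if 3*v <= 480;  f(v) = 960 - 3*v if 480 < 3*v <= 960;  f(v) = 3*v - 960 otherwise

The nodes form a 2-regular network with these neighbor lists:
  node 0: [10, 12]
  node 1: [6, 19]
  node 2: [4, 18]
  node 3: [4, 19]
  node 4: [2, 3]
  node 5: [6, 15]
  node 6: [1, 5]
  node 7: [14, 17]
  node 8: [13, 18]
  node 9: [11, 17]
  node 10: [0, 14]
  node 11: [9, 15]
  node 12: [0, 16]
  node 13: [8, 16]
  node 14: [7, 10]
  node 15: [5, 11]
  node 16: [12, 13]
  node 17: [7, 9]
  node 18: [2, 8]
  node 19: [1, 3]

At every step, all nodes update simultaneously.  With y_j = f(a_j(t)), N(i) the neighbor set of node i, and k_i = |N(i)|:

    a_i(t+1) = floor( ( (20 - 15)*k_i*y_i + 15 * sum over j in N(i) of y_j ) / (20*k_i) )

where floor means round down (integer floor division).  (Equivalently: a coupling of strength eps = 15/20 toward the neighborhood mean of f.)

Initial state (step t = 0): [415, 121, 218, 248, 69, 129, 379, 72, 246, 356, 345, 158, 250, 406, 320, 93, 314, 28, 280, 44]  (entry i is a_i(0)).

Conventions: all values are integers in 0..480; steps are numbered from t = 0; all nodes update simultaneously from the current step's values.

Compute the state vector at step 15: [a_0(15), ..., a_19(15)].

Simulating step by step:
t=0: [415, 121, 218, 248, 69, 129, 379, 72, 246, 356, 345, 158, 250, 406, 320, 93, 314, 28, 280, 44]
t=1: [178, 206, 199, 181, 247, 267, 325, 85, 197, 236, 125, 263, 166, 154, 109, 392, 180, 142, 228, 250]
t=2: [420, 169, 276, 265, 347, 126, 191, 346, 369, 286, 376, 218, 432, 411, 318, 177, 451, 296, 343, 337]
t=3: [264, 277, 89, 90, 131, 400, 408, 48, 165, 167, 156, 275, 343, 270, 93, 363, 326, 85, 121, 244]
t=4: [243, 216, 350, 300, 299, 207, 204, 236, 308, 261, 284, 254, 87, 218, 299, 172, 86, 289, 365, 206]
t=5: [196, 336, 96, 166, 72, 381, 331, 121, 174, 153, 137, 282, 248, 186, 150, 312, 277, 184, 81, 225]
t=6: [328, 131, 244, 303, 335, 67, 94, 412, 351, 310, 411, 209, 241, 313, 402, 117, 264, 410, 333, 262]
t=7: [197, 269, 88, 94, 115, 287, 293, 262, 45, 233, 169, 226, 131, 103, 267, 288, 138, 182, 130, 210]
t=8: [409, 192, 341, 323, 291, 91, 114, 258, 295, 326, 311, 204, 391, 283, 274, 166, 366, 266, 247, 245]
t=9: [156, 308, 130, 119, 48, 369, 331, 159, 142, 195, 158, 267, 205, 107, 114, 348, 156, 117, 106, 203]
t=10: [424, 153, 270, 274, 316, 80, 76, 379, 346, 285, 422, 211, 437, 415, 442, 135, 366, 407, 385, 235]
t=11: [324, 295, 115, 134, 111, 297, 319, 279, 199, 246, 330, 273, 256, 152, 272, 313, 273, 171, 134, 287]
t=12: [86, 57, 361, 262, 363, 26, 54, 252, 412, 276, 66, 126, 105, 303, 93, 84, 278, 241, 366, 203]
t=13: [256, 235, 130, 223, 143, 174, 133, 244, 139, 263, 250, 238, 222, 163, 220, 234, 168, 185, 184, 217]
t=14: [237, 329, 411, 349, 362, 355, 359, 321, 433, 286, 237, 222, 316, 445, 239, 321, 400, 250, 404, 282]
t=15: [160, 93, 210, 111, 166, 71, 78, 170, 319, 214, 246, 112, 186, 310, 155, 150, 205, 91, 292, 71]

Answer: [160, 93, 210, 111, 166, 71, 78, 170, 319, 214, 246, 112, 186, 310, 155, 150, 205, 91, 292, 71]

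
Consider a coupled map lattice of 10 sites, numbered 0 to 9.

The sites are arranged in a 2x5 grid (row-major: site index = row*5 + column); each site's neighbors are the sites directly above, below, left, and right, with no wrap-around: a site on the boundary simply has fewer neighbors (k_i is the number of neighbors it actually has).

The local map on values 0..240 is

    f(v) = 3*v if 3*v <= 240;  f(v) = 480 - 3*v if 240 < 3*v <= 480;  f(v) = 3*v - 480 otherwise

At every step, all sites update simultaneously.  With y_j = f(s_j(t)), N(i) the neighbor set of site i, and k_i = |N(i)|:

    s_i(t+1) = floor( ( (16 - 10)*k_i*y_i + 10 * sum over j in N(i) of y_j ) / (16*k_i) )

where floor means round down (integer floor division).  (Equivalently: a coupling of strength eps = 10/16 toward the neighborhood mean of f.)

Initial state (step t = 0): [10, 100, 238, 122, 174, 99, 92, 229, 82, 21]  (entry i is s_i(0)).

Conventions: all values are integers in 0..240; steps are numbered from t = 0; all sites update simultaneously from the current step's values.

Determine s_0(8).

Answer: s_0(8) = 102

Derivation:
t=0: [10, 100, 238, 122, 174, 99, 92, 229, 82, 21]
t=1: [124, 165, 192, 149, 71, 141, 195, 217, 167, 109]
t=2: [63, 70, 81, 81, 138, 87, 90, 110, 82, 130]
t=3: [204, 211, 213, 200, 126, 206, 199, 198, 187, 127]
t=4: [140, 142, 140, 116, 106, 129, 128, 117, 99, 94]
t=5: [68, 65, 88, 133, 163, 83, 93, 119, 164, 182]
t=6: [209, 202, 164, 79, 49, 213, 189, 135, 60, 31]
t=7: [144, 98, 95, 159, 158, 132, 107, 86, 151, 137]
t=8: [102, 153, 158, 48, 24, 96, 162, 162, 71, 36]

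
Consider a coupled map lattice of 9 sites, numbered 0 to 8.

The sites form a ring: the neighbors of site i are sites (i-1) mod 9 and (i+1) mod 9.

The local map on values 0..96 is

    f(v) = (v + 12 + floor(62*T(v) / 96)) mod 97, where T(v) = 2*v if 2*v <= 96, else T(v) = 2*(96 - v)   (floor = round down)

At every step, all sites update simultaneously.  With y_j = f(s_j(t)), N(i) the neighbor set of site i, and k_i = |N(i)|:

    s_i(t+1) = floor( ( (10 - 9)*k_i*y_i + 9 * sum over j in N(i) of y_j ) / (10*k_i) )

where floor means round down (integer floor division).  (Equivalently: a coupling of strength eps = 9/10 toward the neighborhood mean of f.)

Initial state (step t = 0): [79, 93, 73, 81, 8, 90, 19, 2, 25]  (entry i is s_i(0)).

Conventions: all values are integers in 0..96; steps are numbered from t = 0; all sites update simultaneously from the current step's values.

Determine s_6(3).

Answer: s_6(3) = 22

Derivation:
t=0: [79, 93, 73, 81, 8, 90, 19, 2, 25]
t=1: [37, 15, 13, 22, 15, 39, 18, 57, 20]
t=2: [55, 66, 52, 45, 34, 44, 17, 51, 58]
t=3: [20, 22, 18, 52, 23, 64, 22, 34, 22]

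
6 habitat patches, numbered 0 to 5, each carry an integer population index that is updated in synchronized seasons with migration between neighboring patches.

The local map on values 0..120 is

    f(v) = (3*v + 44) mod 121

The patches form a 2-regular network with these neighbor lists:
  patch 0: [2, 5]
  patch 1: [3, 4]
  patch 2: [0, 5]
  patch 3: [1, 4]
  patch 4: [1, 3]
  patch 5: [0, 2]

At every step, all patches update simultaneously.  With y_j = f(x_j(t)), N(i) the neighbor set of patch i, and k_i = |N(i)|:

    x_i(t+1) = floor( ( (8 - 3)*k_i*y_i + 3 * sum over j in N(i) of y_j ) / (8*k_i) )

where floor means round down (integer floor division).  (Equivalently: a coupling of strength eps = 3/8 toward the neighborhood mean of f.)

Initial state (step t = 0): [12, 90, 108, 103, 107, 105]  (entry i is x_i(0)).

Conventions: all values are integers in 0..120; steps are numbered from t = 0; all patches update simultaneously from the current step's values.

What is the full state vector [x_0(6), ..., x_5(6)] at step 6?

Simulating step by step:
t=0: [12, 90, 108, 103, 107, 105]
t=1: [72, 66, 40, 83, 35, 89]
t=2: [32, 14, 43, 37, 27, 54]
t=3: [37, 60, 52, 38, 25, 66]
t=4: [36, 93, 55, 64, 100, 21]
t=5: [55, 91, 80, 106, 100, 89]
t=6: [75, 88, 55, 108, 100, 67]

Answer: [75, 88, 55, 108, 100, 67]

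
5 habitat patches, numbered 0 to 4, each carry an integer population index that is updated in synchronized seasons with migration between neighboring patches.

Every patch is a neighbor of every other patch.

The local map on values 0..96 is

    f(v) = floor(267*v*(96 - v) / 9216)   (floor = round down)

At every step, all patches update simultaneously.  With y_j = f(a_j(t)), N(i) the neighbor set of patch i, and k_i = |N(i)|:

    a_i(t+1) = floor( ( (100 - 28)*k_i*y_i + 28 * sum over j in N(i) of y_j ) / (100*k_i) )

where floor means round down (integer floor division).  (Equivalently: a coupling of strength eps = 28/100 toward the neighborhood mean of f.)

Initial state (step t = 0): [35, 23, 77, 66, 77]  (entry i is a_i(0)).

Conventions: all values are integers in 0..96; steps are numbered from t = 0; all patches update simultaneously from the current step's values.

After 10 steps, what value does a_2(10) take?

Simulating step by step:
t=0: [35, 23, 77, 66, 77]
t=1: [57, 48, 44, 54, 44]
t=2: [64, 65, 65, 65, 65]
t=3: [58, 58, 58, 58, 58]
t=4: [63, 63, 63, 63, 63]
t=5: [60, 60, 60, 60, 60]
t=6: [62, 62, 62, 62, 62]
t=7: [61, 61, 61, 61, 61]
t=8: [61, 61, 61, 61, 61]
t=9: [61, 61, 61, 61, 61]
t=10: [61, 61, 61, 61, 61]

Answer: a_2(10) = 61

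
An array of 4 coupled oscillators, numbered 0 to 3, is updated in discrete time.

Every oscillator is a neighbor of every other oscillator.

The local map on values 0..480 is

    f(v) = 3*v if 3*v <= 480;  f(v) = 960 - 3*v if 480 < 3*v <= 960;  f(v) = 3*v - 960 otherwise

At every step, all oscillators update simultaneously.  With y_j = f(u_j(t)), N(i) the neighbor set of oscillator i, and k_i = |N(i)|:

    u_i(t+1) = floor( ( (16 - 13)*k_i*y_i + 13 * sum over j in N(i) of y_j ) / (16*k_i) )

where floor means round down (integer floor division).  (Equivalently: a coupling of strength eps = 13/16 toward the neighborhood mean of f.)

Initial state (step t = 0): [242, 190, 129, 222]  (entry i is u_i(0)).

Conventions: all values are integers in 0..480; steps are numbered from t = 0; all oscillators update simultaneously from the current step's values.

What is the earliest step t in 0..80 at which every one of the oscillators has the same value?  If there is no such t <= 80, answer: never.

Answer: 4
Key observation: Synchronization is absorbing here: once all oscillators are equal they stay equal, and step 4 is the first all-equal step.

Derivation:
t=0: [242, 190, 129, 222]  (not all equal)
t=1: [333, 320, 321, 328]  (not all equal)
t=2: [14, 17, 17, 15]  (not all equal)
t=3: [47, 46, 46, 47]  (not all equal)
t=4: [139, 139, 139, 139]  (all equal)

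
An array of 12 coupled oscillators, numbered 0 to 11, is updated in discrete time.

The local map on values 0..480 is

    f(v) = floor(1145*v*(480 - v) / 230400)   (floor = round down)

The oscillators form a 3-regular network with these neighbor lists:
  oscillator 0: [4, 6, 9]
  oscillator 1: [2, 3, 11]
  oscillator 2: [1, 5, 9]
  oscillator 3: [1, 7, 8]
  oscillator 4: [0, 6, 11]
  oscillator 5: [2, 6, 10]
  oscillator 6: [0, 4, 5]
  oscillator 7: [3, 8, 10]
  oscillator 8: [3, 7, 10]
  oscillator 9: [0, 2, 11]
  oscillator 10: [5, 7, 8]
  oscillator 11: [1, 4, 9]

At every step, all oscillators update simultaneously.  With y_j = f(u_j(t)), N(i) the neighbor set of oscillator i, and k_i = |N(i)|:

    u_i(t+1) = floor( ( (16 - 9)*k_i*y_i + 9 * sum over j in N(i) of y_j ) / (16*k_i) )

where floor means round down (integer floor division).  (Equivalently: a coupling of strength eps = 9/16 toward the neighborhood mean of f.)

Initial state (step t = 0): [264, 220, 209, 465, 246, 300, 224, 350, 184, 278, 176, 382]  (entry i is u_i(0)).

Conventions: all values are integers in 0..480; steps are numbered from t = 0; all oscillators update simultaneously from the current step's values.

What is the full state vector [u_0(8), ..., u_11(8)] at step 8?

Simulating step by step:
t=0: [264, 220, 209, 465, 246, 300, 224, 350, 184, 278, 176, 382]
t=1: [283, 218, 278, 161, 266, 272, 281, 205, 216, 262, 259, 240]
t=2: [279, 277, 280, 270, 280, 280, 278, 276, 277, 281, 282, 284]
t=3: [278, 278, 278, 279, 277, 278, 278, 279, 279, 277, 277, 277]
t=4: [279, 278, 279, 278, 279, 279, 279, 278, 278, 279, 278, 279]
t=5: [278, 278, 278, 279, 278, 278, 278, 279, 279, 278, 278, 278]
t=6: [279, 278, 279, 278, 279, 279, 279, 278, 278, 279, 278, 279]
t=7: [278, 278, 278, 279, 278, 278, 278, 279, 279, 278, 278, 278]
t=8: [279, 278, 279, 278, 279, 279, 279, 278, 278, 279, 278, 279]

Answer: [279, 278, 279, 278, 279, 279, 279, 278, 278, 279, 278, 279]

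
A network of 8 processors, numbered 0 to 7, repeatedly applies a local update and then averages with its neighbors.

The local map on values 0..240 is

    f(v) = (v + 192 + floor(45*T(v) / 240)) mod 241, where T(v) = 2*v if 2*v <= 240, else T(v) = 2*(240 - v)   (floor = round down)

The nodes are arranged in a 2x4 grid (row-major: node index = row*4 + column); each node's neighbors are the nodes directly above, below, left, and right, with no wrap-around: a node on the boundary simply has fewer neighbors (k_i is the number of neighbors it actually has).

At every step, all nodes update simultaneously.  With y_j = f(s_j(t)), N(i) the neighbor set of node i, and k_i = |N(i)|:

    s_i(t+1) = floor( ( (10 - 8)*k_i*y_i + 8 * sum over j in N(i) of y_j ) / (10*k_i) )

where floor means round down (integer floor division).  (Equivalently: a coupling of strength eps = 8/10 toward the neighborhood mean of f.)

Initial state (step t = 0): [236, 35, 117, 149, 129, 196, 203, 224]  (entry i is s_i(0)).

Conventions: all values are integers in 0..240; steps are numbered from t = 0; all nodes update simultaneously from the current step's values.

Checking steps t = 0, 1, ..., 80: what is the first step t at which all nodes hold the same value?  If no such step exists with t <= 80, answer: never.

Answer: 10
Key observation: Synchronization is absorbing here: once all nodes are equal they stay equal, and step 10 is the first all-equal step.

Derivation:
t=0: [236, 35, 117, 149, 129, 196, 203, 224]  (not all equal)
t=1: [182, 171, 166, 143, 164, 173, 154, 156]  (not all equal)
t=2: [146, 148, 139, 138, 149, 143, 142, 134]  (not all equal)
t=3: [133, 130, 129, 125, 131, 131, 127, 127]  (not all equal)
t=4: [122, 122, 120, 120, 122, 121, 120, 119]  (not all equal)
t=5: [117, 116, 116, 115, 116, 116, 115, 115]  (not all equal)
t=6: [110, 110, 109, 109, 110, 109, 109, 109]  (not all equal)
t=7: [102, 100, 100, 100, 101, 101, 100, 100]  (not all equal)
t=8: [89, 89, 88, 88, 89, 88, 88, 88]  (not all equal)
t=9: [73, 72, 72, 72, 72, 72, 72, 72]  (not all equal)
t=10: [50, 50, 50, 50, 50, 50, 50, 50]  (all equal)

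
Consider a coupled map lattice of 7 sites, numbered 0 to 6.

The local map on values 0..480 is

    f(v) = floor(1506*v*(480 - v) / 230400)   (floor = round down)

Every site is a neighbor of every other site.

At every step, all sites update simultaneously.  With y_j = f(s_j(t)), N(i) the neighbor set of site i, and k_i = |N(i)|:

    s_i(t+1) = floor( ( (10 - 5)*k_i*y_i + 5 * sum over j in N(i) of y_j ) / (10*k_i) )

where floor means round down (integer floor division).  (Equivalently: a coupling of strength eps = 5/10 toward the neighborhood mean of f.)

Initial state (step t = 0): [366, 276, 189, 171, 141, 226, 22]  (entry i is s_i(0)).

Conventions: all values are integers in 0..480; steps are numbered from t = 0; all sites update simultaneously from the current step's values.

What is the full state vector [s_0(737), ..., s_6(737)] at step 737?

Simulating step by step:
t=0: [366, 276, 189, 171, 141, 226, 22]
t=1: [288, 328, 324, 318, 304, 330, 201]
t=2: [349, 334, 336, 339, 344, 333, 351]
t=3: [304, 312, 311, 310, 307, 313, 303]
t=4: [346, 343, 344, 344, 345, 343, 347]
t=5: [303, 305, 304, 304, 304, 305, 303]
t=6: [349, 348, 349, 349, 349, 348, 349]
t=7: [298, 299, 298, 298, 298, 299, 298]
t=8: [353, 353, 353, 353, 353, 353, 353]
t=9: [293, 293, 293, 293, 293, 293, 293]
t=10: [358, 358, 358, 358, 358, 358, 358]
t=11: [285, 285, 285, 285, 285, 285, 285]
t=12: [363, 363, 363, 363, 363, 363, 363]
t=13: [277, 277, 277, 277, 277, 277, 277]
t=14: [367, 367, 367, 367, 367, 367, 367]
t=15: [271, 271, 271, 271, 271, 271, 271]
t=16: [370, 370, 370, 370, 370, 370, 370]
t=17: [266, 266, 266, 266, 266, 266, 266]
t=18: [372, 372, 372, 372, 372, 372, 372]
t=19: [262, 262, 262, 262, 262, 262, 262]
t=20: [373, 373, 373, 373, 373, 373, 373]
t=21: [260, 260, 260, 260, 260, 260, 260]
t=22: [373, 373, 373, 373, 373, 373, 373]

Answer: [260, 260, 260, 260, 260, 260, 260]
Key observation: The state at step 20, [373, 373, 373, 373, 373, 373, 373], reappears at step 22: the system is in a cycle of period 2 from step 20 on.  Therefore the state at step 737 equals the state at step 20 + ((737 - 20) mod 2) = 21, which is [260, 260, 260, 260, 260, 260, 260].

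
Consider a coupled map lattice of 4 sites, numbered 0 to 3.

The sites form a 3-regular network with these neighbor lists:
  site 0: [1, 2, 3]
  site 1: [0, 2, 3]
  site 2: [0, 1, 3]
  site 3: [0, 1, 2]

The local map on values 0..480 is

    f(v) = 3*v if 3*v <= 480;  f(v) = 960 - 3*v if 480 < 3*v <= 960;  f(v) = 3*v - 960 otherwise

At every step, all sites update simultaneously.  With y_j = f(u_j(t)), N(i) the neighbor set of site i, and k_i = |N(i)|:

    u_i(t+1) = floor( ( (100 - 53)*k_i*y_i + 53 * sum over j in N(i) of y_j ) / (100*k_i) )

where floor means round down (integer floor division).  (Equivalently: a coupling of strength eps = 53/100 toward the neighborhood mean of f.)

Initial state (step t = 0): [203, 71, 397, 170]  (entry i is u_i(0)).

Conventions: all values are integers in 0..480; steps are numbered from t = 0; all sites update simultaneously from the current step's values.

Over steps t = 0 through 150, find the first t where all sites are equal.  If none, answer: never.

Simulating step by step:
t=0: [203, 71, 397, 170]  (not all equal)
t=1: [322, 282, 287, 351]  (not all equal)
t=2: [56, 88, 84, 82]  (not all equal)
t=3: [213, 241, 238, 236]  (not all equal)
t=4: [280, 256, 258, 260]  (not all equal)
t=5: [154, 176, 174, 172]  (not all equal)
t=6: [449, 440, 442, 444]  (not all equal)
t=7: [375, 367, 369, 371]  (not all equal)
t=8: [155, 148, 150, 151]  (not all equal)
t=9: [456, 450, 452, 453]  (not all equal)
t=10: [401, 395, 397, 398]  (not all equal)
t=11: [236, 230, 232, 233]  (not all equal)
t=12: [258, 264, 262, 261]  (not all equal)
t=13: [179, 173, 175, 176]  (not all equal)
t=14: [429, 435, 433, 432]  (not all equal)
t=15: [333, 339, 337, 336]  (not all equal)
t=16: [45, 51, 49, 48]  (not all equal)
t=17: [141, 147, 145, 144]  (not all equal)
t=18: [429, 435, 433, 432]  (not all equal)

Answer: never
Key observation: The state at step 14 reappears at step 18 — the system is in a cycle of period 4 from step 14 on.  No step 0..18 is synchronized, and the cycle repeats forever, so no step up to 150 (or ever) has all sites equal.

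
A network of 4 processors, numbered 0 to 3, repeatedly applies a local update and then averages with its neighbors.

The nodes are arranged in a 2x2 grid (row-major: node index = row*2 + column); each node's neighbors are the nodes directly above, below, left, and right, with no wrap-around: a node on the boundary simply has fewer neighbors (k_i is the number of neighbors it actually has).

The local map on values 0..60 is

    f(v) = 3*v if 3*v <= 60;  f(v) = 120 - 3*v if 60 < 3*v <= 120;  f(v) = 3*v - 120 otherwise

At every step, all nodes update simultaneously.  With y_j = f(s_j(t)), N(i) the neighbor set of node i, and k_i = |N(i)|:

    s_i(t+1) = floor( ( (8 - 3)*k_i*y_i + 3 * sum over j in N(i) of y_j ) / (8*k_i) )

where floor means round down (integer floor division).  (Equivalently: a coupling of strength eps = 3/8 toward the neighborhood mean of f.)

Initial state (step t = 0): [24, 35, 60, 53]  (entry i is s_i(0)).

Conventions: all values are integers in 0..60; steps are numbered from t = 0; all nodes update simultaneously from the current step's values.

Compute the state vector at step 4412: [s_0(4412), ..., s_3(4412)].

Answer: [27, 27, 27, 27]
Key observation: The state at step 22, [3, 3, 3, 3], reappears at step 26: the system is in a cycle of period 4 from step 22 on.  Therefore the state at step 4412 equals the state at step 22 + ((4412 - 22) mod 4) = 24, which is [27, 27, 27, 27].

Derivation:
t=0: [24, 35, 60, 53]
t=1: [44, 25, 53, 38]
t=2: [23, 31, 27, 19]
t=3: [44, 37, 44, 48]
t=4: [11, 12, 14, 18]
t=5: [35, 38, 42, 48]
t=6: [11, 11, 11, 17]
t=7: [33, 36, 36, 44]
t=8: [17, 13, 13, 12]
t=9: [46, 40, 40, 37]
t=10: [11, 5, 5, 5]
t=11: [26, 18, 18, 15]
t=12: [46, 50, 50, 48]
t=13: [22, 26, 26, 26]
t=14: [49, 44, 44, 42]
t=15: [21, 13, 13, 8]
t=16: [50, 39, 39, 29]
t=17: [19, 13, 13, 21]
t=18: [50, 45, 45, 50]
t=19: [24, 20, 20, 24]
t=20: [52, 55, 55, 52]
t=21: [39, 41, 41, 39]
t=22: [3, 3, 3, 3]
t=23: [9, 9, 9, 9]
t=24: [27, 27, 27, 27]
t=25: [39, 39, 39, 39]
t=26: [3, 3, 3, 3]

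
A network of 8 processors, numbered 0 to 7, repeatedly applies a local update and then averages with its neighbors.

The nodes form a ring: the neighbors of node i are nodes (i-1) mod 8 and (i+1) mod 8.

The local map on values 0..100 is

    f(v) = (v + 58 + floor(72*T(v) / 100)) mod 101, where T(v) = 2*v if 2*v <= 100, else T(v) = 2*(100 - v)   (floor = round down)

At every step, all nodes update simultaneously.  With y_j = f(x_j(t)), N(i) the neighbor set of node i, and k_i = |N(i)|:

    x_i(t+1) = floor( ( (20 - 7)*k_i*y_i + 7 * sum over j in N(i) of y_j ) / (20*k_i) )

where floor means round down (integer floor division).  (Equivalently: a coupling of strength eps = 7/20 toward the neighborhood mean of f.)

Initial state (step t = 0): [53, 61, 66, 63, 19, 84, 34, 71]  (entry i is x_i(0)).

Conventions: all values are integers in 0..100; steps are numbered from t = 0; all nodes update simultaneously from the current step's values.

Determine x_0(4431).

Simulating step by step:
t=0: [53, 61, 66, 63, 19, 84, 34, 71]
t=1: [75, 74, 71, 60, 25, 48, 48, 65]
t=2: [68, 68, 69, 63, 37, 64, 73, 71]
t=3: [70, 70, 70, 67, 55, 66, 68, 69]
t=4: [70, 70, 70, 71, 74, 71, 70, 70]
t=5: [70, 70, 69, 69, 68, 69, 69, 70]
t=6: [70, 70, 70, 70, 70, 70, 70, 70]
t=7: [70, 70, 70, 70, 70, 70, 70, 70]

Answer: x_0(4431) = 70
Key observation: The state at step 6, [70, 70, 70, 70, 70, 70, 70, 70], reappears at step 7: the system is in a cycle of period 1 from step 6 on.  Therefore the state at step 4431 equals the state at step 6 + ((4431 - 6) mod 1) = 6, which is [70, 70, 70, 70, 70, 70, 70, 70].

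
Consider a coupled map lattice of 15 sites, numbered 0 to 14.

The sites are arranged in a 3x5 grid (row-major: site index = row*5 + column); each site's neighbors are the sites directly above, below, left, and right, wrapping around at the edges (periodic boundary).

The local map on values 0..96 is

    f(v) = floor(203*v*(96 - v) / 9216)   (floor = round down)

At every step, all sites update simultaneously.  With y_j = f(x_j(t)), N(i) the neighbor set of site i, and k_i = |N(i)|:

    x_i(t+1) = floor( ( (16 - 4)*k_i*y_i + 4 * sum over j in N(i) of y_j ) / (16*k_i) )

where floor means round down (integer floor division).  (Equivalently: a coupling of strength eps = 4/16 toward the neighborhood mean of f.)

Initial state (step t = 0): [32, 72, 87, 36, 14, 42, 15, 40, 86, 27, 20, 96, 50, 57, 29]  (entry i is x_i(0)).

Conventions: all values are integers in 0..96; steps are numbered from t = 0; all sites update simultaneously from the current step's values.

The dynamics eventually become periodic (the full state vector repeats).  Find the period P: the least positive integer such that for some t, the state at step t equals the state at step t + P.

Simulating step by step:
t=0: [32, 72, 87, 36, 14, 42, 15, 40, 86, 27, 20, 96, 50, 57, 29]
t=1: [42, 34, 24, 42, 29, 45, 28, 43, 25, 39, 33, 9, 44, 45, 40]
t=2: [48, 43, 40, 47, 43, 48, 40, 48, 41, 47, 44, 24, 47, 49, 48]
t=3: [50, 49, 49, 49, 50, 49, 48, 49, 49, 49, 49, 40, 49, 49, 50]
t=4: [50, 49, 50, 50, 50, 50, 49, 50, 50, 50, 49, 49, 49, 50, 50]
t=5: [50, 50, 50, 50, 50, 50, 50, 50, 50, 50, 50, 50, 50, 50, 50]
t=6: [50, 50, 50, 50, 50, 50, 50, 50, 50, 50, 50, 50, 50, 50, 50]

Answer: 1
Key observation: The state at step 5, [50, 50, 50, 50, 50, 50, 50, 50, 50, 50, 50, 50, 50, 50, 50], reappears at step 6 — and no state repeats earlier — so the cycle the system enters has period 1.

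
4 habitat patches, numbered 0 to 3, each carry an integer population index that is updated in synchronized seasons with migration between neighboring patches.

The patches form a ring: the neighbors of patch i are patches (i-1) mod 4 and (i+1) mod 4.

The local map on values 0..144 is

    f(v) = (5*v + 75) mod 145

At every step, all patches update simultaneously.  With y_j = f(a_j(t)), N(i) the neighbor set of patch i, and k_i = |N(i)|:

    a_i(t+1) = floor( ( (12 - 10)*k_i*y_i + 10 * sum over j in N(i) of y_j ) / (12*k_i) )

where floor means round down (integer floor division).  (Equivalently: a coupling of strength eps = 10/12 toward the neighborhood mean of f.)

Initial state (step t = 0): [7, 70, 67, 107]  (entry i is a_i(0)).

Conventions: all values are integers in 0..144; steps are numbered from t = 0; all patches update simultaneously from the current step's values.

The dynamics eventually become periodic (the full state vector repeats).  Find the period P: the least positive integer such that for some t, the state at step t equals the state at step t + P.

Simulating step by step:
t=0: [7, 70, 67, 107]
t=1: [87, 118, 88, 100]
t=2: [106, 78, 107, 87]
t=3: [47, 27, 48, 35]
t=4: [74, 29, 75, 36]
t=5: [78, 22, 79, 28]
t=6: [50, 33, 51, 38]
t=7: [95, 47, 96, 51]
t=8: [44, 101, 45, 104]
t=9: [7, 6, 7, 8]
t=10: [110, 109, 110, 110]
t=11: [42, 44, 42, 45]
t=12: [29, 117, 29, 118]
t=13: [81, 75, 81, 76]
t=14: [22, 40, 22, 40]
t=15: [115, 55, 115, 55]
t=16: [61, 68, 61, 68]
t=17: [119, 95, 119, 95]
t=18: [110, 94, 110, 94]
t=19: [99, 55, 99, 55]
t=20: [72, 122, 72, 122]
t=21: [87, 17, 87, 17]
t=22: [25, 65, 25, 65]
t=23: [100, 64, 100, 64]
t=24: [110, 134, 110, 134]
t=25: [24, 40, 24, 40]
t=26: [116, 63, 116, 63]
t=27: [95, 79, 95, 79]
t=28: [48, 101, 48, 101]
t=29: [4, 20, 4, 20]
t=30: [40, 84, 40, 84]
t=31: [71, 118, 71, 118]
t=32: [94, 130, 94, 130]
t=33: [18, 91, 18, 91]
t=34: [82, 32, 82, 32]
t=35: [83, 56, 83, 56]
t=36: [63, 56, 63, 56]
t=37: [70, 94, 70, 94]
t=38: [114, 130, 114, 130]
t=39: [10, 54, 10, 54]
t=40: [66, 113, 66, 113]
t=41: [69, 105, 69, 105]
t=42: [38, 111, 38, 111]
t=43: [61, 108, 61, 108]
t=44: [44, 80, 44, 80]
t=45: [34, 10, 34, 10]
t=46: [120, 104, 120, 104]
t=47: [28, 81, 28, 81]
t=48: [49, 65, 49, 65]
t=49: [96, 43, 96, 43]
t=50: [20, 100, 20, 100]
t=51: [121, 48, 121, 48]
t=52: [37, 87, 37, 87]
t=53: [81, 108, 81, 108]
t=54: [36, 43, 36, 43]
t=55: [18, 91, 18, 91]

Answer: 22
Key observation: The state at step 33, [18, 91, 18, 91], reappears at step 55 — and no state repeats earlier — so the cycle the system enters has period 22.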